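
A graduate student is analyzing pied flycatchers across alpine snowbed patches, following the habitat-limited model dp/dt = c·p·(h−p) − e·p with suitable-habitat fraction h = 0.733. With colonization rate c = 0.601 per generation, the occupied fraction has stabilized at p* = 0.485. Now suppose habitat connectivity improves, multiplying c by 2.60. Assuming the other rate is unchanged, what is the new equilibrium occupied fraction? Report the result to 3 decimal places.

Balance c(h−p*) = e gives e = 0.601×(0.733 − 0.48500) = 0.14905.
New p* = 0.733 − e/c = 0.733 − 0.14905/1.56260 = 0.63761.

0.638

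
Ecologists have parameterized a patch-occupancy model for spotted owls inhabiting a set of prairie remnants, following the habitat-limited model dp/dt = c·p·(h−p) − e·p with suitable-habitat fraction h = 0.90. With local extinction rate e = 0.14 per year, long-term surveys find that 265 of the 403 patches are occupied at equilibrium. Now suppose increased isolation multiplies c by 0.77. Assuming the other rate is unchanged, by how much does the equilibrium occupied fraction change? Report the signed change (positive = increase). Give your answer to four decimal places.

Observed p* = 265/403 = 0.65757.
Balance c(h−p*) = e gives c = e/(0.9 − 0.65757) = 0.14/0.24243 = 0.57749.
New p* = 0.9 − e/c = 0.9 − 0.14000/0.44467 = 0.58516.
Δp* = 0.58516 − 0.65757 = -0.07241.

-0.0724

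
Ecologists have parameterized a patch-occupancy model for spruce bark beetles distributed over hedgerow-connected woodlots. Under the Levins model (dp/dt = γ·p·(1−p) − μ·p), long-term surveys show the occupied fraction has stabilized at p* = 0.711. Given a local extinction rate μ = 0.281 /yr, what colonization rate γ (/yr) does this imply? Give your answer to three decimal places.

0.972

At equilibrium γ(1−p*) = μ, so γ = μ/(1−p*).
γ = 0.281/(1 − 0.711) = 0.281/0.2890 = 0.9723.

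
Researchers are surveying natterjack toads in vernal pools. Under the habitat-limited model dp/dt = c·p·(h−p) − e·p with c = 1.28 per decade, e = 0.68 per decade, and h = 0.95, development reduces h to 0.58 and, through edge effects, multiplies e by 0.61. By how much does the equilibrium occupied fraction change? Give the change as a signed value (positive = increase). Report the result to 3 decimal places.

-0.163

Before: p* = h − e/c = 0.95 − 0.68/1.28 = 0.95 − 0.5312 = 0.4187.
After: c = 1.28, e = 0.4148, h = 0.58; p* = 0.58 − 0.4148/1.28 = 0.2559.
Δp* = 0.2559 − 0.4187 = -0.1628.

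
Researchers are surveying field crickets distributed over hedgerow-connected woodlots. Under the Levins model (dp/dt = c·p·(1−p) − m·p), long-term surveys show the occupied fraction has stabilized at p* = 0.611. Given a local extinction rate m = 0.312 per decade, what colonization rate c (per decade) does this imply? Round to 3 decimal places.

0.802

At equilibrium c(1−p*) = m, so c = m/(1−p*).
c = 0.312/(1 − 0.611) = 0.312/0.3890 = 0.8021.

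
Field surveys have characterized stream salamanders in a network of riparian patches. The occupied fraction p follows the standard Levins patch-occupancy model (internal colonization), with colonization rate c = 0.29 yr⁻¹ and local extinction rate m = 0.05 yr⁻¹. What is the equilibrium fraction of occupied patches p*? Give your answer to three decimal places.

0.828

Setting dp/dt = 0 and dividing through by p* gives c·(1−p*) = m.
So p* = 1 − m/c = 1 − 0.05/0.29 = 1 − 0.1724 = 0.8276.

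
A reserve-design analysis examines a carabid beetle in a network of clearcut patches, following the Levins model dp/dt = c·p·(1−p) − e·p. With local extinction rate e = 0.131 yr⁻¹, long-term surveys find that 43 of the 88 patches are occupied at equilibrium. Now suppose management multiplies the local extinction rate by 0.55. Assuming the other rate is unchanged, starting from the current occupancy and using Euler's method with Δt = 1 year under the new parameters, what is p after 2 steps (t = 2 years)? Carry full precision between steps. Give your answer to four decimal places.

Observed p* = 43/88 = 0.48864.
Balance c(1−p*) = e gives c = e/(1 − 0.48864) = 0.131/0.51136 = 0.25618.
Starting from p₀ = 0.48864; update p ← p + (dp/dt)·Δt with the new parameters.
t = 1: p = 0.48864 + (+0.02881) = 0.51744
t = 2: p = 0.51744 + (+0.02668) = 0.54413

0.5441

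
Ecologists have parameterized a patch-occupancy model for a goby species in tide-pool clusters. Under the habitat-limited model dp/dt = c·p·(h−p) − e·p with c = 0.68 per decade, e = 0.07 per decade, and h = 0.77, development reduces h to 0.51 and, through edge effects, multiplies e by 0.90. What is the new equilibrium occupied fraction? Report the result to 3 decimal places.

Before: p* = h − e/c = 0.77 − 0.07/0.68 = 0.77 − 0.1029 = 0.6671.
After: c = 0.68, e = 0.063, h = 0.51; p* = 0.51 − 0.063/0.68 = 0.4174.

0.417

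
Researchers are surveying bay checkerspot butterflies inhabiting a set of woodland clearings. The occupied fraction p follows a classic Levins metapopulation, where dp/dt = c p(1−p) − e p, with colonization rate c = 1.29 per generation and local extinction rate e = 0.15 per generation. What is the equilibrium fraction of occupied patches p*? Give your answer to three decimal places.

Setting dp/dt = 0 and dividing through by p* gives c·(1−p*) = e.
So p* = 1 − e/c = 1 − 0.15/1.29 = 1 − 0.1163 = 0.8837.

0.884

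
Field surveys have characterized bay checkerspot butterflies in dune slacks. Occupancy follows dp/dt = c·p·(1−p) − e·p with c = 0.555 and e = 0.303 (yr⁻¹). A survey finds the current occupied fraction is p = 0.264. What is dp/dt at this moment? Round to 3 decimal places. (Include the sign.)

Colonization term: c·p·(1−p) = 0.555×0.264×0.7360 = 0.10784.
Extinction term: e·p = 0.07999.
dp/dt = 0.10784 − 0.07999 = 0.02785.

0.028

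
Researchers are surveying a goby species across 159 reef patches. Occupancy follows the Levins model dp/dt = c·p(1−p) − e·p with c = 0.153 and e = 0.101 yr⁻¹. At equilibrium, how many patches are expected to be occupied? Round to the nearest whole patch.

p* = 1 − e/c = 1 − 0.101/0.153 = 0.3399.
Expected occupied patches = N × p* = 159 × 0.3399 = 54.04 ≈ 54.

54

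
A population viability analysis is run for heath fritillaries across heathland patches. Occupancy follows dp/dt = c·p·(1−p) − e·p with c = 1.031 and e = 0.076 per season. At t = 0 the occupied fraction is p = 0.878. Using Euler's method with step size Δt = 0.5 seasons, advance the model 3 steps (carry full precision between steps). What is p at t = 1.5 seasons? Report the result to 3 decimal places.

0.919

Update rule: p ← p + [c·p·(1−p) − e·p]·Δt with Δt = 0.5.
step 1: Δp = +0.02185, p = 0.89985
step 2: Δp = +0.01226, p = 0.91211
step 3: Δp = +0.00666, p = 0.91878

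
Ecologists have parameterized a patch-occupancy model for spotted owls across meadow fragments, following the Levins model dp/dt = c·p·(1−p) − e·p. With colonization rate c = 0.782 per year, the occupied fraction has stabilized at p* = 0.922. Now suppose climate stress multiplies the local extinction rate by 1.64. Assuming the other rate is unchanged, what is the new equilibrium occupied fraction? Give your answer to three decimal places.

0.872

Balance c(1−p*) = e gives e = 0.782×(1 − 0.92200) = 0.06100.
New p* = 1 − e/c = 1 − 0.10004/0.78200 = 0.87207.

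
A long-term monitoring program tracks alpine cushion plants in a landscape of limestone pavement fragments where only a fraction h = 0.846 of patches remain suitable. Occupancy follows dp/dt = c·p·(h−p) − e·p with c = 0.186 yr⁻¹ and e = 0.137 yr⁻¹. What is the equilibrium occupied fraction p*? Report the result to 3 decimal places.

0.109

Setting dp/dt = 0 and dividing by p* gives c·(h−p*) = e.
So p* = h − e/c = 0.846 − 0.137/0.186 = 0.846 − 0.7366 = 0.1094.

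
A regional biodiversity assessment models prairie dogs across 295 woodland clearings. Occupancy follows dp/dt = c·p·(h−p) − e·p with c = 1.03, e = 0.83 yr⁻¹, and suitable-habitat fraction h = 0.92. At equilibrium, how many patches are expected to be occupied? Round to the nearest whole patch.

p* = h − e/c = 0.92 − 0.8058 = 0.1142.
Expected occupied patches = N × p* = 295 × 0.1142 = 33.68 ≈ 34.

34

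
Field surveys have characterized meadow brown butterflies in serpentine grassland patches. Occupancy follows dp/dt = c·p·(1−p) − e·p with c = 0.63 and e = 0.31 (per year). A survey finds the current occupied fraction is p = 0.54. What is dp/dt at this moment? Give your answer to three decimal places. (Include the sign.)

-0.011

Colonization term: c·p·(1−p) = 0.63×0.54×0.4600 = 0.15649.
Extinction term: e·p = 0.16740.
dp/dt = 0.15649 − 0.16740 = -0.01091.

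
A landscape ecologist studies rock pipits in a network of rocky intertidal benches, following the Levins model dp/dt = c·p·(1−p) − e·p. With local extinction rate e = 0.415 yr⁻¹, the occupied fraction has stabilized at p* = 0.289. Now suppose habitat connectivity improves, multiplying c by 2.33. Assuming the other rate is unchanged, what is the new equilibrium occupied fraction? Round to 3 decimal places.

0.695

Balance c(1−p*) = e gives c = e/(1 − 0.28900) = 0.415/0.71100 = 0.58368.
New p* = 1 − e/c = 1 − 0.41500/1.35997 = 0.69485.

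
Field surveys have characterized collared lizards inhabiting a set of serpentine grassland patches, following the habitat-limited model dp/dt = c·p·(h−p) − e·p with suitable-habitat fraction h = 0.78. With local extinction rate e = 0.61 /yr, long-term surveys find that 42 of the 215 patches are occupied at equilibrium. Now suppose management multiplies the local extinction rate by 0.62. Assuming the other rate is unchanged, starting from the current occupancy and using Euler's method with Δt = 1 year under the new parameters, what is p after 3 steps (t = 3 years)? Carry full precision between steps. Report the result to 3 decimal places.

Observed p* = 42/215 = 0.19535.
Balance c(h−p*) = e gives c = e/(0.78 − 0.19535) = 0.61/0.58465 = 1.04336.
Starting from p₀ = 0.19535; update p ← p + (dp/dt)·Δt with the new parameters.
step 1: Δp = +0.04528, p = 0.24063
step 2: Δp = +0.04441, p = 0.28504
step 3: Δp = +0.03940, p = 0.32444

0.324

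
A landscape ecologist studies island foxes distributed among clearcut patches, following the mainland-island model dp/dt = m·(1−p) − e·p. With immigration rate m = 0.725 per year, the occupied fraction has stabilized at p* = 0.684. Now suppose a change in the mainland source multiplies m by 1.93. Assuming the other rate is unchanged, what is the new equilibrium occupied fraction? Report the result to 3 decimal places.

Balance m(1−p*) = e·p* gives e = m(1−p*)/p* = 0.725×0.31600/0.68400 = 0.33494.
New p* = m/(m+e) = 1.39925/(1.39925+0.33494) = 0.80686.

0.807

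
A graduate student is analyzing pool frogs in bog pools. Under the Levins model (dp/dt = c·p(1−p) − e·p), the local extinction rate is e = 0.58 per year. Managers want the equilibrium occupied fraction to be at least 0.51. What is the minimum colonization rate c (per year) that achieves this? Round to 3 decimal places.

p* = 1 − e/c ≥ 0.51 requires e/c ≤ 0.4900, i.e. c ≥ e/0.4900.
c_min = 0.58/0.4900 = 1.1837.

1.184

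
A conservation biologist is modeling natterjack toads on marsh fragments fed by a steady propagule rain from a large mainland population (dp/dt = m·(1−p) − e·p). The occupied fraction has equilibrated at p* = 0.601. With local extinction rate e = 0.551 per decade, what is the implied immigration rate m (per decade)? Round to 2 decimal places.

0.83

At equilibrium m(1−p*) = e·p*, so m = e·p*/(1−p*).
m = 0.551 × 0.601 / 0.3990 = 0.3312/0.3990 = 0.8300.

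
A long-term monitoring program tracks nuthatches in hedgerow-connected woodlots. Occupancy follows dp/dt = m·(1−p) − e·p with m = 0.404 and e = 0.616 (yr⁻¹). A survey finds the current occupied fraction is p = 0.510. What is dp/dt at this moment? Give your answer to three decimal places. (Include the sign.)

Colonization term: m·(1−p) = 0.404×0.4900 = 0.19796.
Extinction term: e·p = 0.31416.
dp/dt = 0.19796 − 0.31416 = -0.11620.

-0.116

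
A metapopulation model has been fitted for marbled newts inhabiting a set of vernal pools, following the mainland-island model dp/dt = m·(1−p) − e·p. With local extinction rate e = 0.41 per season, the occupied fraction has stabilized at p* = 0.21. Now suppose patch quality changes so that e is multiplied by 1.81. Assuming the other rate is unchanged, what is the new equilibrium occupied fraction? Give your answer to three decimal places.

0.128

Balance m(1−p*) = e·p* gives m = e·p*/(1−p*) = 0.41×0.21000/0.79000 = 0.10899.
New p* = m/(m+e) = 0.10899/(0.10899+0.74210) = 0.12806.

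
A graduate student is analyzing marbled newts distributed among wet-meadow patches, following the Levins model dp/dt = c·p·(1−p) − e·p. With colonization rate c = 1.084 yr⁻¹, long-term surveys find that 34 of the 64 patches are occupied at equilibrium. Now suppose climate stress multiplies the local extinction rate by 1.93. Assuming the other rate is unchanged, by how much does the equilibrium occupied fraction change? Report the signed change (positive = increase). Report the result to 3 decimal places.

-0.436

Observed p* = 34/64 = 0.53125.
Balance c(1−p*) = e gives e = 1.084×(1 − 0.53125) = 0.50813.
New p* = 1 − e/c = 1 − 0.98069/1.08400 = 0.09530.
Δp* = 0.09530 − 0.53125 = -0.43595.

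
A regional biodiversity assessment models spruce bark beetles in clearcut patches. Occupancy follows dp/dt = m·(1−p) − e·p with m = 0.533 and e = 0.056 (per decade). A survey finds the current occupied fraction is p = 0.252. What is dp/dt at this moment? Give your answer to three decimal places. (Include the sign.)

0.385

Colonization term: m·(1−p) = 0.533×0.7480 = 0.39868.
Extinction term: e·p = 0.01411.
dp/dt = 0.39868 − 0.01411 = 0.38457.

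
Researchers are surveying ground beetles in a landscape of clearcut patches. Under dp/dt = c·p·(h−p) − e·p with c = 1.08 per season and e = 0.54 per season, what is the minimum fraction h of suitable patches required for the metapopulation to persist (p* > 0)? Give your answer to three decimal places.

0.500

p* = h − e/c is positive only when h > e/c.
h_min = e/c = 0.54/1.08 = 0.5000.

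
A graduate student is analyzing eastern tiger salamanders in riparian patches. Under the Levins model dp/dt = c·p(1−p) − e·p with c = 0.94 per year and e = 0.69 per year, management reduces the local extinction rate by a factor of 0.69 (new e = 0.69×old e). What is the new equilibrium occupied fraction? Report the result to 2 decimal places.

Before: p* = 1 − 0.69/0.94 = 0.2660.
After the change, c = 0.94, e = 0.4761, so p* = 1 − 0.4761/0.94 = 0.4935.

0.49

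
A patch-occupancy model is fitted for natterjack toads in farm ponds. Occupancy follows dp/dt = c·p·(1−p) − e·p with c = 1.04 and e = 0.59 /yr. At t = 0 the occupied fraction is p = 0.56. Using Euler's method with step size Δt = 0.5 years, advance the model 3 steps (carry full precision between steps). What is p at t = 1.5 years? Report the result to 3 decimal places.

Update rule: p ← p + [c·p·(1−p) − e·p]·Δt with Δt = 0.5.
p: 0.56000 → 0.52293  (Δp = -0.03707)
p: 0.52293 → 0.49839  (Δp = -0.02454)
p: 0.49839 → 0.48136  (Δp = -0.01703)

0.481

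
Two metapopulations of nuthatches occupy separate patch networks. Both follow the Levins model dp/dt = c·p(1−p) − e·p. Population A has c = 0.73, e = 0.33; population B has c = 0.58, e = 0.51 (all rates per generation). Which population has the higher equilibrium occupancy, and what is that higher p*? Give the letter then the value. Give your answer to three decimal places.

A: p*_A = 1 − 0.33/0.73 = 0.5479.
B: p*_B = 1 − 0.51/0.58 = 0.1207.
A is higher at 0.5479.

A, 0.548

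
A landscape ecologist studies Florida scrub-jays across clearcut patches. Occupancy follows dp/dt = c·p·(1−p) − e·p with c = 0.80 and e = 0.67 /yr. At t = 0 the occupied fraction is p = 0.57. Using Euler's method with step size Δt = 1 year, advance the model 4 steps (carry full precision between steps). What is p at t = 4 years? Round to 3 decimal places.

Update rule: p ← p + [c·p·(1−p) − e·p]·Δt with Δt = 1.
p: 0.57000 → 0.38418  (Δp = -0.18582)
p: 0.38418 → 0.31605  (Δp = -0.06813)
p: 0.31605 → 0.27723  (Δp = -0.03882)
p: 0.27723 → 0.25178  (Δp = -0.02544)

0.252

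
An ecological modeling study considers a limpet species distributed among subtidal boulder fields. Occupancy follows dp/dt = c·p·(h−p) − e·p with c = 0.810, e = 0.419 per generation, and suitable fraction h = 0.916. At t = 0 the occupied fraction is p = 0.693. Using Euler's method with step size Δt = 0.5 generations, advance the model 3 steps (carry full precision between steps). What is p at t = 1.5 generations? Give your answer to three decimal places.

Update rule: p ← p + [c·p·(h−p) − e·p]·Δt with Δt = 0.5.
  1  |  dp/dt·Δt = -0.082595  |  p_1 = 0.610405
  2  |  dp/dt·Δt = -0.052332  |  p_2 = 0.558072
  3  |  dp/dt·Δt = -0.036018  |  p_3 = 0.522055

0.522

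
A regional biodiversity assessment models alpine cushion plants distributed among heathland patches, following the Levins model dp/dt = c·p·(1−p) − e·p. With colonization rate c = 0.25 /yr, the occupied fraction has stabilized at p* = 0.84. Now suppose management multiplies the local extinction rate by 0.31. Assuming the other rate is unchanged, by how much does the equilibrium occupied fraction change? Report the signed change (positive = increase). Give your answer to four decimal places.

Balance c(1−p*) = e gives e = 0.25×(1 − 0.84000) = 0.04000.
New p* = 1 − e/c = 1 − 0.01240/0.25000 = 0.95040.
Δp* = 0.95040 − 0.84000 = +0.11040.

0.1104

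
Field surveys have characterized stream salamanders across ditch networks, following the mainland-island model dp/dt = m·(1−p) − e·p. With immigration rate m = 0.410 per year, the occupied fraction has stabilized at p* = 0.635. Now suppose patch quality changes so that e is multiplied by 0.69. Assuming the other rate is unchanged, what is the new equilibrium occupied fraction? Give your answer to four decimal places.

Balance m(1−p*) = e·p* gives e = m(1−p*)/p* = 0.410×0.36500/0.63500 = 0.23567.
New p* = m/(m+e) = 0.41000/(0.41000+0.16261) = 0.71602.

0.7160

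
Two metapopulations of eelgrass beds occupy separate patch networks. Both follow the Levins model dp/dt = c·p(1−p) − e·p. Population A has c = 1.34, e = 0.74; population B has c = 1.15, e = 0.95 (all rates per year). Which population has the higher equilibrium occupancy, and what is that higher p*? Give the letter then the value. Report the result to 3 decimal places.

A: p*_A = 1 − 0.74/1.34 = 0.4478.
B: p*_B = 1 − 0.95/1.15 = 0.1739.
A is higher at 0.4478.

A, 0.448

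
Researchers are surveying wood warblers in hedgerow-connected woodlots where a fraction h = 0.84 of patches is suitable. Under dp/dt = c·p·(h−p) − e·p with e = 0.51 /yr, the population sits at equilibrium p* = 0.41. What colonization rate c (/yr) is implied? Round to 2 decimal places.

At equilibrium c(h−p*) = e, so c = e/(h−p*).
c = 0.51/(0.84 − 0.41) = 0.51/0.4300 = 1.1860.

1.19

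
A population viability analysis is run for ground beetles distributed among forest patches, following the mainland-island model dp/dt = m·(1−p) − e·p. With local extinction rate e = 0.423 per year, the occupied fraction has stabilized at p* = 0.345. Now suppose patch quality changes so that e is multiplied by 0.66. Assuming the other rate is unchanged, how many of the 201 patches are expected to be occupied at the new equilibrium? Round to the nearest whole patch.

89

Balance m(1−p*) = e·p* gives m = e·p*/(1−p*) = 0.423×0.34500/0.65500 = 0.22280.
New p* = m/(m+e) = 0.22280/(0.22280+0.27918) = 0.44384.
Expected occupied = 201 × 0.44384 = 89.21 ≈ 89.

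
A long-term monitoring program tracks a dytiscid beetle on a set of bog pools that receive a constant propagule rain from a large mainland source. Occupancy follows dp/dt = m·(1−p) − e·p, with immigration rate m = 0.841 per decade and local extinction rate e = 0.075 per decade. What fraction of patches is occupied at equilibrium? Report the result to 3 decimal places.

At equilibrium the propagule rain into empty patches balances local extinction: m(1−p*) = e·p*.
p* = m/(m+e) = 0.841/(0.841+0.075) = 0.841/0.9160 = 0.9181.

0.918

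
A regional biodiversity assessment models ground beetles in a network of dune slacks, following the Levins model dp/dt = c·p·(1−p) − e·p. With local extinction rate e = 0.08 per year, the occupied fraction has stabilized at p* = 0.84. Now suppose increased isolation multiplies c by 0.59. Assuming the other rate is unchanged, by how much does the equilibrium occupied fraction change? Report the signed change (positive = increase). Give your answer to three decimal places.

-0.111

Balance c(1−p*) = e gives c = e/(1 − 0.84000) = 0.08/0.16000 = 0.50000.
New p* = 1 − e/c = 1 − 0.08000/0.29500 = 0.72881.
Δp* = 0.72881 − 0.84000 = -0.11119.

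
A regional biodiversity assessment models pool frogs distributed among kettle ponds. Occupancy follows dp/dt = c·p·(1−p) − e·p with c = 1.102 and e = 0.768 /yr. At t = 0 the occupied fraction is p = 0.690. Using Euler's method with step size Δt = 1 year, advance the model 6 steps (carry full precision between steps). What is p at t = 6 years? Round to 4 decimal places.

Update rule: p ← p + [c·p·(1−p) − e·p]·Δt with Δt = 1.
p: 0.69000 → 0.39580  (Δp = -0.29420)
p: 0.39580 → 0.35536  (Δp = -0.04044)
p: 0.35536 → 0.33489  (Δp = -0.02047)
p: 0.33489 → 0.32315  (Δp = -0.01174)
p: 0.32315 → 0.31601  (Δp = -0.00715)
p: 0.31601 → 0.31151  (Δp = -0.00450)

0.3115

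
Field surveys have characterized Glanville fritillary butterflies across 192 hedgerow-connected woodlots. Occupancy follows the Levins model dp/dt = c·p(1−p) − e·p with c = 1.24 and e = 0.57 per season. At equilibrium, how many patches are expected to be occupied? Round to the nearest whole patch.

p* = 1 − e/c = 1 − 0.57/1.24 = 0.5403.
Expected occupied patches = N × p* = 192 × 0.5403 = 103.74 ≈ 104.

104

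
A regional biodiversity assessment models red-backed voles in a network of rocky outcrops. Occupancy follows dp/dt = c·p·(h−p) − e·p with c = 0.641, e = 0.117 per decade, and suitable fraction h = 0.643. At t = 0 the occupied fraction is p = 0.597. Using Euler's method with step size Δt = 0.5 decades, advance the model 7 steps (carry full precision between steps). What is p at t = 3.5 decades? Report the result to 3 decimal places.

Update rule: p ← p + [c·p·(h−p) − e·p]·Δt with Δt = 0.5.
step 1: Δp = -0.02612, p = 0.57088
step 2: Δp = -0.02020, p = 0.55068
step 3: Δp = -0.01592, p = 0.53476
step 4: Δp = -0.01273, p = 0.52203
step 5: Δp = -0.01030, p = 0.51173
step 6: Δp = -0.00841, p = 0.50332
step 7: Δp = -0.00691, p = 0.49641

0.496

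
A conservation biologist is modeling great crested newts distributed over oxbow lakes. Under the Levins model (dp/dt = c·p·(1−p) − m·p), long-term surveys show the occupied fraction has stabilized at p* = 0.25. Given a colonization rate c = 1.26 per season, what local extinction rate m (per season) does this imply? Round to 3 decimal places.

0.945

At equilibrium c(1−p*) = m.
m = 1.26 × (1 − 0.25) = 1.26 × 0.7500 = 0.9450.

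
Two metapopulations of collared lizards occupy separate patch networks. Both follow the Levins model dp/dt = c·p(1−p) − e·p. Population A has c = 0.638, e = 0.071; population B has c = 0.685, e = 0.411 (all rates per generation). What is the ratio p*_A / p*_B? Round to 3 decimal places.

2.222

A: p*_A = 1 − 0.071/0.638 = 0.8887.
B: p*_B = 1 − 0.411/0.685 = 0.4000.
p*_A / p*_B = 0.8887/0.4000 = 2.2218.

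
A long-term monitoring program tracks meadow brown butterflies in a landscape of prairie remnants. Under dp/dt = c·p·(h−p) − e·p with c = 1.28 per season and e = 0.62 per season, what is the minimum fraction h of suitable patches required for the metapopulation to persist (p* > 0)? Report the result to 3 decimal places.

0.484

p* = h − e/c is positive only when h > e/c.
h_min = e/c = 0.62/1.28 = 0.4844.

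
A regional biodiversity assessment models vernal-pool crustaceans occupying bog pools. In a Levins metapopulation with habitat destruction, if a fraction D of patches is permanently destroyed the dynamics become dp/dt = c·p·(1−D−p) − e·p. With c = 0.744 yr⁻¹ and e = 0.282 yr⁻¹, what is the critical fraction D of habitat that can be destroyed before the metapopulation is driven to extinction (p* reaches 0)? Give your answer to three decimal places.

0.621

The nontrivial equilibrium is p* = (1−D) − e/c; extinction occurs when this hits zero.
So D_crit = 1 − e/c = 1 − 0.282/0.744 = 1 − 0.3790 = 0.6210.
This equals the undisturbed p*, a classic result of Lande's extension.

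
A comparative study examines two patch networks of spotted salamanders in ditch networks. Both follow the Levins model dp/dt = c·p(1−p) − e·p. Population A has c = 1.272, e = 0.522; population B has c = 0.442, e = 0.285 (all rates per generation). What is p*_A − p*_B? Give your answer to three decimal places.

0.234

A: p*_A = 1 − 0.522/1.272 = 0.5896.
B: p*_B = 1 − 0.285/0.442 = 0.3552.
p*_A − p*_B = 0.5896 − 0.3552 = 0.2344.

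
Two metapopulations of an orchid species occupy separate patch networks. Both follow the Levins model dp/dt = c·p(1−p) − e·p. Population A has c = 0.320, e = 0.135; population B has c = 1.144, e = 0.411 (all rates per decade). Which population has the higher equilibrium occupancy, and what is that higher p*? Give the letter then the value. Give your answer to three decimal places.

B, 0.641

A: p*_A = 1 − 0.135/0.320 = 0.5781.
B: p*_B = 1 − 0.411/1.144 = 0.6407.
B is higher at 0.6407.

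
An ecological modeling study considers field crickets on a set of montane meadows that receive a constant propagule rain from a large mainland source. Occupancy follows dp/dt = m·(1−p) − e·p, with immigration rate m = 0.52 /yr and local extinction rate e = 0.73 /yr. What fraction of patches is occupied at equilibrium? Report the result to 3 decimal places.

0.416

Setting dp/dt = 0: m − m·p* = e·p*, so m = (m+e)·p*.
p* = m/(m+e) = 0.52/(0.52+0.73) = 0.52/1.2500 = 0.4160.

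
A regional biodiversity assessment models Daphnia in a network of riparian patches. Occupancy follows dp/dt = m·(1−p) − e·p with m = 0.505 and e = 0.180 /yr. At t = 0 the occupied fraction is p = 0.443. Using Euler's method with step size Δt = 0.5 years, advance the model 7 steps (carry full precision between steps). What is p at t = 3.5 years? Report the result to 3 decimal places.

0.722

Update rule: p ← p + [m·(1−p) − e·p]·Δt with Δt = 0.5.
  1  |  dp/dt·Δt = +0.100772  |  p_1 = 0.543772
  2  |  dp/dt·Δt = +0.066258  |  p_2 = 0.610030
  3  |  dp/dt·Δt = +0.043565  |  p_3 = 0.653595
  4  |  dp/dt·Δt = +0.028644  |  p_4 = 0.682239
  5  |  dp/dt·Δt = +0.018833  |  p_5 = 0.701072
  6  |  dp/dt·Δt = +0.012383  |  p_6 = 0.713455
  7  |  dp/dt·Δt = +0.008142  |  p_7 = 0.721597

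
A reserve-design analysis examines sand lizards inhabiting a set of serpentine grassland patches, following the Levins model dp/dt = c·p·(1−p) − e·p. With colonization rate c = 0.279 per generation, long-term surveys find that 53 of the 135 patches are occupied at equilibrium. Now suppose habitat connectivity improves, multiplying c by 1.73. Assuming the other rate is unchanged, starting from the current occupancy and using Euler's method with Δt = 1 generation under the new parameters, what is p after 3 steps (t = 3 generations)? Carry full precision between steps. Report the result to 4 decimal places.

0.5237

Observed p* = 53/135 = 0.39259.
Balance c(1−p*) = e gives e = 0.279×(1 − 0.39259) = 0.16947.
Starting from p₀ = 0.39259; update p ← p + (dp/dt)·Δt with the new parameters.
  1  |  dp/dt·Δt = +0.048568  |  p_1 = 0.441160
  2  |  dp/dt·Δt = +0.044234  |  p_2 = 0.485395
  3  |  dp/dt·Δt = +0.038306  |  p_3 = 0.523701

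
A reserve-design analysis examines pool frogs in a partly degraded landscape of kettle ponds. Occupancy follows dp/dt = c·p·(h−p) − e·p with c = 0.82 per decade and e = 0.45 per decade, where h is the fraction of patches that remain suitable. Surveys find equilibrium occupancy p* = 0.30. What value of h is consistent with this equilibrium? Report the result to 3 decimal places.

0.849

At equilibrium c(h−p*) = e, so h = p* + e/c.
h = 0.30 + 0.45/0.82 = 0.30 + 0.5488 = 0.8488.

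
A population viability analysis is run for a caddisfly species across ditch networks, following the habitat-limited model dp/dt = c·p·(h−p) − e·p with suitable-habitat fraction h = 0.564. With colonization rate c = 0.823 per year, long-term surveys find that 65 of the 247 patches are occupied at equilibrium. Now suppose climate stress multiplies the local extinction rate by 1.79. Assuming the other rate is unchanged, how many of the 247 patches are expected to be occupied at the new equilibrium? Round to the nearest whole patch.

6

Observed p* = 65/247 = 0.26316.
Balance c(h−p*) = e gives e = 0.823×(0.564 − 0.26316) = 0.24759.
New p* = 0.564 − e/c = 0.564 − 0.44319/0.82300 = 0.02549.
Expected occupied = 247 × 0.02549 = 6.30 ≈ 6.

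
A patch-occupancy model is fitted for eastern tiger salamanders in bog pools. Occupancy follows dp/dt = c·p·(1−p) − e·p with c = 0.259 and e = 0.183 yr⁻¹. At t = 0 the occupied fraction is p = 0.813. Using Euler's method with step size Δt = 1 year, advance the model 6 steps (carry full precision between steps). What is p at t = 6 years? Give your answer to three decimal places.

0.473

Update rule: p ← p + [c·p·(1−p) − e·p]·Δt with Δt = 1.
step 1: Δp = -0.10940, p = 0.70360
step 2: Δp = -0.07474, p = 0.62885
step 3: Δp = -0.05463, p = 0.57422
step 4: Δp = -0.04176, p = 0.53246
step 5: Δp = -0.03296, p = 0.49950
step 6: Δp = -0.02666, p = 0.47284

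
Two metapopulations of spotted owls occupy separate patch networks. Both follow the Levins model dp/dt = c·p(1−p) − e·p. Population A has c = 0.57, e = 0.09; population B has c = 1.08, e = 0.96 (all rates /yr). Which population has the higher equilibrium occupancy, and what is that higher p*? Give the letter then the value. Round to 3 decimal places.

A: p*_A = 1 − 0.09/0.57 = 0.8421.
B: p*_B = 1 − 0.96/1.08 = 0.1111.
A is higher at 0.8421.

A, 0.842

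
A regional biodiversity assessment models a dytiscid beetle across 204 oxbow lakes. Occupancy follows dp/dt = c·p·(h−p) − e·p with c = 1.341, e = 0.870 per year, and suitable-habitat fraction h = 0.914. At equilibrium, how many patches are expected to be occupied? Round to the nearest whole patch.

p* = h − e/c = 0.914 − 0.6488 = 0.2652.
Expected occupied patches = N × p* = 204 × 0.2652 = 54.11 ≈ 54.

54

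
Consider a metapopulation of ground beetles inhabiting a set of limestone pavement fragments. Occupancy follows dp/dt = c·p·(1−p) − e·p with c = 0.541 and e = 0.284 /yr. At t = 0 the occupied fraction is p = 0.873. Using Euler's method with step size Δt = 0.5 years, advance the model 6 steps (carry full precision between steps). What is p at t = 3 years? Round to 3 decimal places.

0.585

Update rule: p ← p + [c·p·(1−p) − e·p]·Δt with Δt = 0.5.
t = 0.5: p = 0.87300 + (-0.09398) = 0.77902
t = 1: p = 0.77902 + (-0.06406) = 0.71497
t = 1.5: p = 0.71497 + (-0.04640) = 0.66857
t = 2: p = 0.66857 + (-0.03500) = 0.63357
t = 2.5: p = 0.63357 + (-0.02717) = 0.60640
t = 3: p = 0.60640 + (-0.02155) = 0.58486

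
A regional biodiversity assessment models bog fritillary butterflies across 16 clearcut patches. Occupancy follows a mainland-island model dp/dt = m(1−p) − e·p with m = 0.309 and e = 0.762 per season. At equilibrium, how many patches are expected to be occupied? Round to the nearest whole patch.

p* = m/(m+e) = 0.309/1.0710 = 0.2885.
Expected occupied patches = N × p* = 16 × 0.2885 = 4.62 ≈ 5.

5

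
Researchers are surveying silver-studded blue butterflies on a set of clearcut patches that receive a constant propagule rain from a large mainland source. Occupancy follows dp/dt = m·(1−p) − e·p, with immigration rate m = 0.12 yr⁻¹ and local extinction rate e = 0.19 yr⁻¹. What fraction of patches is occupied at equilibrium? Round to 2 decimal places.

At equilibrium the propagule rain into empty patches balances local extinction: m(1−p*) = e·p*.
p* = m/(m+e) = 0.12/(0.12+0.19) = 0.12/0.3100 = 0.3871.

0.39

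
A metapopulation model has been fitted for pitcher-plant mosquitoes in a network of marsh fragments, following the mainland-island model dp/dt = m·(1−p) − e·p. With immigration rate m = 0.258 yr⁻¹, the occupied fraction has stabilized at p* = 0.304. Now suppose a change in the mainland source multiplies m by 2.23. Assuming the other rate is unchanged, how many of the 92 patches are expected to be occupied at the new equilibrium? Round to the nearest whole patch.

45

Balance m(1−p*) = e·p* gives e = m(1−p*)/p* = 0.258×0.69600/0.30400 = 0.59068.
New p* = m/(m+e) = 0.57534/(0.57534+0.59068) = 0.49342.
Expected occupied = 92 × 0.49342 = 45.39 ≈ 45.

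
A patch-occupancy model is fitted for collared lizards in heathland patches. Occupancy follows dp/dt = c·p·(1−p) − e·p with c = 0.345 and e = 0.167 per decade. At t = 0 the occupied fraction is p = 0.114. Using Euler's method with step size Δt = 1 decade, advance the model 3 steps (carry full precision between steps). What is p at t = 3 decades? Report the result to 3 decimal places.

Update rule: p ← p + [c·p·(1−p) − e·p]·Δt with Δt = 1.
t = 1: p = 0.11400 + (+0.01581) = 0.12981
t = 2: p = 0.12981 + (+0.01729) = 0.14710
t = 3: p = 0.14710 + (+0.01872) = 0.16582

0.166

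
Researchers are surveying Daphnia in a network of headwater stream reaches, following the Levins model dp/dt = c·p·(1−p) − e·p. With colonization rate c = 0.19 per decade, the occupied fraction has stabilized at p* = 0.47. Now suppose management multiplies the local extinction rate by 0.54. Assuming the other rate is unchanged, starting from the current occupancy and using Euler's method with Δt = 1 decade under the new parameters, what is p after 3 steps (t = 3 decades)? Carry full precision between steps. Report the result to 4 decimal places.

0.5321

Balance c(1−p*) = e gives e = 0.19×(1 − 0.47000) = 0.10070.
Starting from p₀ = 0.47000; update p ← p + (dp/dt)·Δt with the new parameters.
t = 1: p = 0.47000 + (+0.02177) = 0.49177
t = 2: p = 0.49177 + (+0.02075) = 0.51252
t = 3: p = 0.51252 + (+0.01960) = 0.53212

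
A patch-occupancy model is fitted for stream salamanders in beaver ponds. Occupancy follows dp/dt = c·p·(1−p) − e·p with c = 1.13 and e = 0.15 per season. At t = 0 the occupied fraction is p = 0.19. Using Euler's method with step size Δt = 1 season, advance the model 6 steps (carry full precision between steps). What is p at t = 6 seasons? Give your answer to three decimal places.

Update rule: p ← p + [c·p·(1−p) − e·p]·Δt with Δt = 1.
t = 1: p = 0.19000 + (+0.14541) = 0.33541
t = 2: p = 0.33541 + (+0.20158) = 0.53698
t = 3: p = 0.53698 + (+0.20041) = 0.73739
t = 4: p = 0.73739 + (+0.10821) = 0.84560
t = 5: p = 0.84560 + (+0.02069) = 0.86629
t = 6: p = 0.86629 + (+0.00094) = 0.86724

0.867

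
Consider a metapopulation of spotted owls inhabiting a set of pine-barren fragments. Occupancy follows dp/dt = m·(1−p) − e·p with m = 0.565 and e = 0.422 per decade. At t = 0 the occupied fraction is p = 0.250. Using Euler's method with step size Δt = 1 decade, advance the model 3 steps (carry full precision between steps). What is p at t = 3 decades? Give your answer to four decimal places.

0.5724

Update rule: p ← p + [m·(1−p) − e·p]·Δt with Δt = 1.
  1  |  dp/dt·Δt = +0.318250  |  p_1 = 0.568250
  2  |  dp/dt·Δt = +0.004137  |  p_2 = 0.572387
  3  |  dp/dt·Δt = +0.000054  |  p_3 = 0.572441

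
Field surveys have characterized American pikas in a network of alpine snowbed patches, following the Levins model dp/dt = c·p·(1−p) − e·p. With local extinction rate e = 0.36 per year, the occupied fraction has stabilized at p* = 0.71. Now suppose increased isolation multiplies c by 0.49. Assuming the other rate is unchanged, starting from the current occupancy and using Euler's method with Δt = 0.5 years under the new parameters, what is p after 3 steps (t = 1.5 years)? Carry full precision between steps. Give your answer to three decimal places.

Balance c(1−p*) = e gives c = e/(1 − 0.71000) = 0.36/0.29000 = 1.24138.
Starting from p₀ = 0.71000; update p ← p + (dp/dt)·Δt with the new parameters.
t = 0.5: p = 0.71000 + (-0.06518) = 0.64482
t = 1: p = 0.64482 + (-0.04641) = 0.59841
t = 1.5: p = 0.59841 + (-0.03462) = 0.56379

0.564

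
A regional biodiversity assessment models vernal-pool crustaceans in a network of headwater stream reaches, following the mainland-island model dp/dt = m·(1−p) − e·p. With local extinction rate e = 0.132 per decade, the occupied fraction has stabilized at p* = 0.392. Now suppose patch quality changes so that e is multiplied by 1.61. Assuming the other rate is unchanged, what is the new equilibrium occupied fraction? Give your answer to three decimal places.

0.286

Balance m(1−p*) = e·p* gives m = e·p*/(1−p*) = 0.132×0.39200/0.60800 = 0.08511.
New p* = m/(m+e) = 0.08511/(0.08511+0.21252) = 0.28596.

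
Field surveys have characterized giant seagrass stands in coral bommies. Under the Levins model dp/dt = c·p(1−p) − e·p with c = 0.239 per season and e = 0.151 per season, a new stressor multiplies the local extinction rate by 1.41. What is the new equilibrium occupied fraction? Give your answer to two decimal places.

0.11

Before: p* = 1 − 0.151/0.239 = 0.3682.
After the change, c = 0.239, e = 0.21291, so p* = 1 − 0.21291/0.239 = 0.1092.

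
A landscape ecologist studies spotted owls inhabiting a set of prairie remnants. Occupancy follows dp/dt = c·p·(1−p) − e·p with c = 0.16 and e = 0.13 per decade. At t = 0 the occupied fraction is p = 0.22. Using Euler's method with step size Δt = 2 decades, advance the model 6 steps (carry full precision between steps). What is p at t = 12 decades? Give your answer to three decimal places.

0.209

Update rule: p ← p + [c·p·(1−p) − e·p]·Δt with Δt = 2.
t = 2: p = 0.22000 + (-0.00229) = 0.21771
t = 4: p = 0.21771 + (-0.00210) = 0.21561
t = 6: p = 0.21561 + (-0.00194) = 0.21367
t = 8: p = 0.21367 + (-0.00179) = 0.21188
t = 10: p = 0.21188 + (-0.00165) = 0.21023
t = 12: p = 0.21023 + (-0.00153) = 0.20870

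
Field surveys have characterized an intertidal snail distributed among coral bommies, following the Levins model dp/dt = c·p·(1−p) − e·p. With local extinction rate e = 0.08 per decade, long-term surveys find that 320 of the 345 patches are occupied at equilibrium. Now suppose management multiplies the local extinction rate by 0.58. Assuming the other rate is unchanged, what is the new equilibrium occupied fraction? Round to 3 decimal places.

Observed p* = 320/345 = 0.92754.
Balance c(1−p*) = e gives c = e/(1 − 0.92754) = 0.08/0.07246 = 1.10406.
New p* = 1 − e/c = 1 − 0.04640/1.10406 = 0.95797.

0.958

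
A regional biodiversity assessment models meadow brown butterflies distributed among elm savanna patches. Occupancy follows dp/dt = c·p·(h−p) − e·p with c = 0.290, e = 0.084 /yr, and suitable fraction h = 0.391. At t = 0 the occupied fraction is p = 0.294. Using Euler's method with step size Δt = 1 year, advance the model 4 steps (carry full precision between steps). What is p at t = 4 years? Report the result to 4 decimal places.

0.2401

Update rule: p ← p + [c·p·(h−p) − e·p]·Δt with Δt = 1.
t = 1: p = 0.29400 + (-0.01643) = 0.27757
t = 2: p = 0.27757 + (-0.01419) = 0.26339
t = 3: p = 0.26339 + (-0.01238) = 0.25101
t = 4: p = 0.25101 + (-0.01089) = 0.24012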